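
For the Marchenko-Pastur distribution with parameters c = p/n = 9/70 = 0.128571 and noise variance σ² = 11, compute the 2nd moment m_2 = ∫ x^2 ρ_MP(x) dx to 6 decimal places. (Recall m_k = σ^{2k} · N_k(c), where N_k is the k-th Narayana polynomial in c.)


E[X²] = σ⁴ (1 + c) (second MP moment). With σ² = 11 (so σ⁴ = 121) and c = 9/70 = 0.128571: E[X²] = 121 · (1 + 0.128571) = 121 · 1.128571.

So E[X^2] = 136.557143.


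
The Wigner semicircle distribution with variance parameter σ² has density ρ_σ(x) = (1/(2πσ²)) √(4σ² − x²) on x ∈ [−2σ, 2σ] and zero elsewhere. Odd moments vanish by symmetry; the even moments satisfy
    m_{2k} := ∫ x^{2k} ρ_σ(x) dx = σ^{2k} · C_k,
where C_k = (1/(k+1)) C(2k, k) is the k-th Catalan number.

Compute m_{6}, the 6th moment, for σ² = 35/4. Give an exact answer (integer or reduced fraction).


By the scaled semicircle moment identity, m_{2k} = σ^{2k} · C_k with k = 3.
C_3 = (1/(k+1)) · C(2k, k) = (1/4) · C(6, 3) = (1/4) · 20 = 5.
σ^{2k} = (σ²)^k = (35/4)^3 = 42875/64.

Therefore m_{6} = σ^{6} · C_3 = (42875/64) · 5 = 214375/64.


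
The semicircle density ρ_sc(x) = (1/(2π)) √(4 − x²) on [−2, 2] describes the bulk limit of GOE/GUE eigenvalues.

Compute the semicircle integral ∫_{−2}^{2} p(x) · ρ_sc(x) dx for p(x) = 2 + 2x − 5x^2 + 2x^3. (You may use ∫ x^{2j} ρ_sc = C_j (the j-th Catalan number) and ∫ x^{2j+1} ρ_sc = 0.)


Write p(x) = Σ a_i x^i, split into monomials and integrate each against ρ_sc separately.
Using ∫ x^{2j} ρ_sc = C_j = (1/(j+1)) C(2j, j) (Catalan numbers) and ∫ x^{2j+1} ρ_sc = 0 (odd monomials vanish by symmetry):
  i = 0 (even): a_0 · C_{0} = 2 · 1 = 2
  i = 1 (odd): ∫ x^1 ρ_sc = 0 (vanishes)
  i = 2 (even): a_2 · C_{1} = -5 · 1 = -5
  i = 3 (odd): ∫ x^3 ρ_sc = 0 (vanishes)

Summing the contributions: ∫_{−2}^{2} p(x) ρ_sc(x) dx = 2 + (-5) = -3.


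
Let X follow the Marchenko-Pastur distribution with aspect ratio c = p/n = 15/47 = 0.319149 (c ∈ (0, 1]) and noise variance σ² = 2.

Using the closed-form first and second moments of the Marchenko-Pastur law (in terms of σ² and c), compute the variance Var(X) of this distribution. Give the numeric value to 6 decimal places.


Recall the MP moments m_1 = E[X] = σ² and m_2 = E[X²] = σ⁴ (1 + c).
m_1 = E[X] = σ² = 2, so m_1² = 4.
m_2 = E[X²] = σ⁴ (1 + c) = 4 · (1 + 0.319149) = 4 · 1.319149 = 5.276596.
(Note m_2 − m_1² simplifies to c · σ⁴ = 0.319149 · 4.)

Var(X) = m_2 − m_1² = 5.276596 − 4 = 1.276596.


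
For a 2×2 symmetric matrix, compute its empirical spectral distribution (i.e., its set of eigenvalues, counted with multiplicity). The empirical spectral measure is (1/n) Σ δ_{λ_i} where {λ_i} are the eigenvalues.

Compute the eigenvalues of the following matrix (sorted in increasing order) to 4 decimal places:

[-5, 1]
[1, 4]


Since M is real symmetric, both eigenvalues are real; they are the roots of det(λI − M) = λ² − (tr M) λ + det M.
tr M = -5 + 4 = -1.
det M = (-5)·4 − 1² = -20 − 1 = -21.
Characteristic polynomial: λ² + λ − 21 = 0.
Discriminant Δ = (tr M)² − 4·det M = 1 − (-84) = 85; √Δ = 9.219544.
λ = (tr M ± √Δ)/2 = (-1 ± 9.219544)/2, giving (tr M − √Δ)/2 = -5.1098 and (tr M + √Δ)/2 = 4.1098.

Eigenvalues sorted in increasing order: [-5.1098, 4.1098].


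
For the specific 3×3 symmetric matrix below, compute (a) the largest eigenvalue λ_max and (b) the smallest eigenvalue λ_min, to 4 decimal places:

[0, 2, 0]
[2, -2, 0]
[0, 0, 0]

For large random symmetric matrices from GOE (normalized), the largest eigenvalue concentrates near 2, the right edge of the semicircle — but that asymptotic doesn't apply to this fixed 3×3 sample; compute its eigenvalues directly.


Since M is real symmetric, all three eigenvalues are real; they are the roots of det(λI − M) = λ³ − (tr M) λ² + s λ − det M, where s is the sum of the principal 2×2 minors.
tr M = 0 + (-2) + 0 = -2.
s = (0·(-2) − 2²) + (0·0 − 0²) + ((-2)·0 − 0²) = -4 + 0 + 0 = -4.
det M (expand along row 1) = 0·0 − 2·0 + 0·0 = 0.
Characteristic polynomial: λ³ + 2λ² − 4λ = 0.
Substitute λ = y + (tr M)/3 = y − 0.666667 to remove the quadratic term: y³ + p·y + q = 0 with p = s − (tr M)²/3 = -5.333333 and q = −2(tr M)³/27 + (tr M)·s/3 − det M = 3.259259.
Three real roots ⇒ use the trigonometric (Viète) form: r = 2√(−p/3) = 2.666667, φ = arccos(3q/(p·r)) = arccos(-0.687500) = 2.328837 rad.
y_k = r·cos(φ/3 − 2πk/3) for k = 0, 1, 2 gives y = 1.902735, 0.666667, -2.569401.
λ_k = y_k − 0.666667 gives λ = 1.2361, 0.0000, -3.2361 (check: the sum is -2.0000 = tr M).

Hence λ_max = 1.2361 and λ_min = -3.2361.


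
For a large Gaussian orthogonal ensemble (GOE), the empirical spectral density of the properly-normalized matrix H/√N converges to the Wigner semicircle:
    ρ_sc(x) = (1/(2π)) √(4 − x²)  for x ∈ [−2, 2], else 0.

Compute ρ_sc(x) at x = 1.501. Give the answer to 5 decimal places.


ρ_sc(x) = (1/(2π)) √(4 − x²). With x = 1.501:
  4 − x² = 4 − (1.501)² = 4 − 2.253001 = 1.746999.
  √(4 − x²) = 1.321741.
  1/(2π) = 0.159155.
  ρ_sc(1.501) = 0.159155 · 1.321741 = 0.210362.

Rounded to 5 decimal places: ρ_sc(1.501) ≈ 0.21036.


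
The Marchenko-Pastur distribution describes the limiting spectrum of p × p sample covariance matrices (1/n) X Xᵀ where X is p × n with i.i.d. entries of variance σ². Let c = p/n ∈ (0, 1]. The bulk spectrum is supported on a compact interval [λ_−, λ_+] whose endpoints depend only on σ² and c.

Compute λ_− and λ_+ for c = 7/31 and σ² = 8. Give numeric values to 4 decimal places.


c = 7/31 = 0.225806; √c = 0.475191.
λ_− = σ² (1 − √c)² = 8 · (1 − 0.475191)² = 8 · (0.524809)² = 2.203396.
λ_+ = σ² (1 + √c)² = 8 · (1 + 0.475191)² = 8 · (1.475191)² = 17.409507.

Rounded to 4 decimal places: λ_− ≈ 2.2034, λ_+ ≈ 17.4095.


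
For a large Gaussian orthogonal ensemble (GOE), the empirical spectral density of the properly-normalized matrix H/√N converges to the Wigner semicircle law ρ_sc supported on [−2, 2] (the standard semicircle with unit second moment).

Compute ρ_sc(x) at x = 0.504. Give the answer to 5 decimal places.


ρ_sc(x) = (1/(2π)) √(4 − x²). With x = 0.504:
  4 − x² = 4 − (0.504)² = 4 − 0.254016 = 3.745984.
  √(4 − x²) = 1.935454.
  1/(2π) = 0.159155.
  ρ_sc(0.504) = 0.159155 · 1.935454 = 0.308037.

Rounded to 5 decimal places: ρ_sc(0.504) ≈ 0.30804.


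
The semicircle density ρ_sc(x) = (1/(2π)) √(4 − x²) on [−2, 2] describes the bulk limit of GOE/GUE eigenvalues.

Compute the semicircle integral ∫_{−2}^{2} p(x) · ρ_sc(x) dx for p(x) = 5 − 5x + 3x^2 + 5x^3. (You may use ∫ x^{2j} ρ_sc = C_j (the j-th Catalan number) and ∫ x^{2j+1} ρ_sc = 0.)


Write p(x) = Σ a_i x^i, split into monomials and integrate each against ρ_sc separately.
Using ∫ x^{2j} ρ_sc = C_j = (1/(j+1)) C(2j, j) (Catalan numbers) and ∫ x^{2j+1} ρ_sc = 0 (odd monomials vanish by symmetry):
  i = 0 (even): a_0 · C_{0} = 5 · 1 = 5
  i = 1 (odd): ∫ x^1 ρ_sc = 0 (vanishes)
  i = 2 (even): a_2 · C_{1} = 3 · 1 = 3
  i = 3 (odd): ∫ x^3 ρ_sc = 0 (vanishes)

Summing the contributions: ∫_{−2}^{2} p(x) ρ_sc(x) dx = 5 + 3 = 8.


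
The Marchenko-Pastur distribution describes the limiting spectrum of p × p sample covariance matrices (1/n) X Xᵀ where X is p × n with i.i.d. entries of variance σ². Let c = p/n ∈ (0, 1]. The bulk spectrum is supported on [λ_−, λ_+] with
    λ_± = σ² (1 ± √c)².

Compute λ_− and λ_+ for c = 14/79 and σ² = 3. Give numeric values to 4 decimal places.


c = 14/79 = 0.177215; √c = 0.420969.
λ_− = σ² (1 − √c)² = 3 · (1 − 0.420969)² = 3 · (0.579031)² = 1.005829.
λ_+ = σ² (1 + √c)² = 3 · (1 + 0.420969)² = 3 · (1.420969)² = 6.057462.

Rounded to 4 decimal places: λ_− ≈ 1.0058, λ_+ ≈ 6.0575.


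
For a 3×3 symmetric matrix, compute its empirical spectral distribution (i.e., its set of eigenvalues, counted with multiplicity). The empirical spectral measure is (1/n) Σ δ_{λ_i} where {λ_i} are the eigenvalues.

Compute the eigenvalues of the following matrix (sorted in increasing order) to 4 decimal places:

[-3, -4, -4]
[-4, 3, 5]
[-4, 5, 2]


Since M is real symmetric, all three eigenvalues are real; they are the roots of det(λI − M) = λ³ − (tr M) λ² + s λ − det M, where s is the sum of the principal 2×2 minors.
tr M = -3 + 3 + 2 = 2.
s = ((-3)·3 − (-4)²) + ((-3)·2 − (-4)²) + (3·2 − 5²) = -25 + (-22) + (-19) = -66.
det M (expand along row 1) = (-3)·(-19) − (-4)·12 + (-4)·(-8) = 137.
Characteristic polynomial: λ³ − 2λ² − 66λ − 137 = 0.
Substitute λ = y + (tr M)/3 = y + 0.666667 to remove the quadratic term: y³ + p·y + q = 0 with p = s − (tr M)²/3 = -67.333333 and q = −2(tr M)³/27 + (tr M)·s/3 − det M = -181.592593.
Three real roots ⇒ use the trigonometric (Viète) form: r = 2√(−p/3) = 9.475114, φ = arccos(3q/(p·r)) = arccos(0.853896) = 0.547371 rad.
y_k = r·cos(φ/3 − 2πk/3) for k = 0, 1, 2 gives y = 9.317835, -3.170025, -6.147810.
λ_k = y_k + 0.666667 gives λ = 9.9845, -2.5034, -5.4811 (check: the sum is 2.0000 = tr M).

Eigenvalues sorted in increasing order: [-5.4811, -2.5034, 9.9845].


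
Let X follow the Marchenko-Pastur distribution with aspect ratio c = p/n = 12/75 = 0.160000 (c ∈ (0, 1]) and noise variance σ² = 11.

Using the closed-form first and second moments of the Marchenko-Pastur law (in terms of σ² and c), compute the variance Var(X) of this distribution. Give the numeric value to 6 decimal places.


Recall the MP moments m_1 = E[X] = σ² and m_2 = E[X²] = σ⁴ (1 + c).
m_1 = E[X] = σ² = 11, so m_1² = 121.
m_2 = E[X²] = σ⁴ (1 + c) = 121 · (1 + 0.160000) = 121 · 1.160000 = 140.360000.
(Note m_2 − m_1² simplifies to c · σ⁴ = 0.160000 · 121.)

Var(X) = m_2 − m_1² = 140.360000 − 121 = 19.360000.


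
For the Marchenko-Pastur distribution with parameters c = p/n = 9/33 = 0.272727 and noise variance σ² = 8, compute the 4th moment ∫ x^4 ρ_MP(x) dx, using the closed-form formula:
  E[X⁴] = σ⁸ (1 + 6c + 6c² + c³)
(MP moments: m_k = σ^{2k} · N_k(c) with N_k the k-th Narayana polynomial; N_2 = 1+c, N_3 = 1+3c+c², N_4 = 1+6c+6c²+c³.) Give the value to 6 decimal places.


E[X⁴] = σ⁸ (1 + 6c + 6c² + c³) (fourth MP moment). With σ² = 8 (so σ⁸ = 4096) and c = 9/33 = 0.272727: E[X⁴] = 4096 · (1 + 6·0.272727 + 6·(0.272727)² + (0.272727)³) = 4096 · 3.102930.

So E[X^4] = 12709.601803.


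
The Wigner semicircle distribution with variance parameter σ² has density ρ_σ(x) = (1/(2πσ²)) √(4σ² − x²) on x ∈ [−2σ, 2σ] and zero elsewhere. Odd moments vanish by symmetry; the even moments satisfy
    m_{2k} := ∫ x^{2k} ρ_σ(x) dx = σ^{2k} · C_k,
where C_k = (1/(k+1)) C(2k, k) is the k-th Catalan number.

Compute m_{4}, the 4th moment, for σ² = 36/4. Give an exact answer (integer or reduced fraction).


By the scaled semicircle moment identity, m_{2k} = σ^{2k} · C_k with k = 2.
C_2 = (1/(k+1)) · C(2k, k) = (1/3) · C(4, 2) = (1/3) · 6 = 2.
σ^{2k} = (σ²)^k = (36/4)^2 = 81.

Therefore m_{4} = σ^{4} · C_2 = 81 · 2 = 162.


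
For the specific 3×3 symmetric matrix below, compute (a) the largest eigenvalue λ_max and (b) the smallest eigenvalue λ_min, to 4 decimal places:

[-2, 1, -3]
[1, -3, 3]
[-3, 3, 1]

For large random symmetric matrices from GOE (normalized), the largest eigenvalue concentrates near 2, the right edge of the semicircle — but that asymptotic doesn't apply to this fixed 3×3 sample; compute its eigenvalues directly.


Since M is real symmetric, all three eigenvalues are real; they are the roots of det(λI − M) = λ³ − (tr M) λ² + s λ − det M, where s is the sum of the principal 2×2 minors.
tr M = -2 + (-3) + 1 = -4.
s = ((-2)·(-3) − 1²) + ((-2)·1 − (-3)²) + ((-3)·1 − 3²) = 5 + (-11) + (-12) = -18.
det M (expand along row 1) = (-2)·(-12) − 1·10 + (-3)·(-6) = 32.
Characteristic polynomial: λ³ + 4λ² − 18λ − 32 = 0.
Substitute λ = y + (tr M)/3 = y − 1.333333 to remove the quadratic term: y³ + p·y + q = 0 with p = s − (tr M)²/3 = -23.333333 and q = −2(tr M)³/27 + (tr M)·s/3 − det M = -3.259259.
Three real roots ⇒ use the trigonometric (Viète) form: r = 2√(−p/3) = 5.577734, φ = arccos(3q/(p·r)) = arccos(0.075129) = 1.495597 rad.
y_k = r·cos(φ/3 − 2πk/3) for k = 0, 1, 2 gives y = 4.898841, -0.139800, -4.759042.
λ_k = y_k − 1.333333 gives λ = 3.5655, -1.4731, -6.0924 (check: the sum is -4.0000 = tr M).

Hence λ_max = 3.5655 and λ_min = -6.0924.


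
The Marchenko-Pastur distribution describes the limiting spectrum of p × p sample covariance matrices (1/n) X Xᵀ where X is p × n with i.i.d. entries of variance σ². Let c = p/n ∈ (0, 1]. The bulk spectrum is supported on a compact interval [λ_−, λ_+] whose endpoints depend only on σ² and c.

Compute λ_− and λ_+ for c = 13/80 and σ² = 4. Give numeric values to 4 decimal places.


c = 13/80 = 0.162500; √c = 0.403113.
λ_− = σ² (1 − √c)² = 4 · (1 − 0.403113)² = 4 · (0.596887)² = 1.425097.
λ_+ = σ² (1 + √c)² = 4 · (1 + 0.403113)² = 4 · (1.403113)² = 7.874903.

Rounded to 4 decimal places: λ_− ≈ 1.4251, λ_+ ≈ 7.8749.


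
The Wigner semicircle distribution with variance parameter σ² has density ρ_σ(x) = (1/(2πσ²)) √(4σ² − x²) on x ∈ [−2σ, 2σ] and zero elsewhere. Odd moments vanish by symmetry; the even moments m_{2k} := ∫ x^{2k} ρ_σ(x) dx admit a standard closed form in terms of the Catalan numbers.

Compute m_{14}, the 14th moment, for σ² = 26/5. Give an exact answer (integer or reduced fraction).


By the scaled semicircle moment identity, m_{2k} = σ^{2k} · C_k with k = 7.
C_7 = (1/(k+1)) · C(2k, k) = (1/8) · C(14, 7) = (1/8) · 3432 = 429.
σ^{2k} = (σ²)^k = (26/5)^7 = 8031810176/78125.

Therefore m_{14} = σ^{14} · C_7 = (8031810176/78125) · 429 = 3445646565504/78125.


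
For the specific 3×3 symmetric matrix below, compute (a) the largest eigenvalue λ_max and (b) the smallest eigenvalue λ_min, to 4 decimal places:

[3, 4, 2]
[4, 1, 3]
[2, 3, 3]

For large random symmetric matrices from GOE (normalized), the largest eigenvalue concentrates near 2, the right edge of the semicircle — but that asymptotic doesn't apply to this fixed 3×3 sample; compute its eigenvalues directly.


Since M is real symmetric, all three eigenvalues are real; they are the roots of det(λI − M) = λ³ − (tr M) λ² + s λ − det M, where s is the sum of the principal 2×2 minors.
tr M = 3 + 1 + 3 = 7.
s = (3·1 − 4²) + (3·3 − 2²) + (1·3 − 3²) = -13 + 5 + (-6) = -14.
det M (expand along row 1) = 3·(-6) − 4·6 + 2·10 = -22.
Characteristic polynomial: λ³ − 7λ² − 14λ + 22 = 0.
Substitute λ = y + (tr M)/3 = y + 2.333333 to remove the quadratic term: y³ + p·y + q = 0 with p = s − (tr M)²/3 = -30.333333 and q = −2(tr M)³/27 + (tr M)·s/3 − det M = -36.074074.
Three real roots ⇒ use the trigonometric (Viète) form: r = 2√(−p/3) = 6.359595, φ = arccos(3q/(p·r)) = arccos(0.561005) = 0.975197 rad.
y_k = r·cos(φ/3 − 2πk/3) for k = 0, 1, 2 gives y = 6.026541, -1.254313, -4.772229.
λ_k = y_k + 2.333333 gives λ = 8.3599, 1.0790, -2.4389 (check: the sum is 7.0000 = tr M).

Hence λ_max = 8.3599 and λ_min = -2.4389.


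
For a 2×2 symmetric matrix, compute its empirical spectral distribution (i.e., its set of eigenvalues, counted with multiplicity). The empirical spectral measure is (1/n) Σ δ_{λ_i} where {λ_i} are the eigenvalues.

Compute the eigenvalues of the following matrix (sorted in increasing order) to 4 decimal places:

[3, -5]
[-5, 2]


Since M is real symmetric, both eigenvalues are real; they are the roots of det(λI − M) = λ² − (tr M) λ + det M.
tr M = 3 + 2 = 5.
det M = 3·2 − (-5)² = 6 − 25 = -19.
Characteristic polynomial: λ² − 5λ − 19 = 0.
Discriminant Δ = (tr M)² − 4·det M = 25 − (-76) = 101; √Δ = 10.049876.
λ = (tr M ± √Δ)/2 = (5 ± 10.049876)/2, giving (tr M − √Δ)/2 = -2.5249 and (tr M + √Δ)/2 = 7.5249.

Eigenvalues sorted in increasing order: [-2.5249, 7.5249].


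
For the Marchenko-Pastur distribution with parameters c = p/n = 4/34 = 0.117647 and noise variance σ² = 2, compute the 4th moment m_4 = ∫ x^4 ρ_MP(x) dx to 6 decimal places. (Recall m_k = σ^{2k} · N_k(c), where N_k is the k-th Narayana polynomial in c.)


E[X⁴] = σ⁸ (1 + 6c + 6c² + c³) (fourth MP moment). With σ² = 2 (so σ⁸ = 16) and c = 4/34 = 0.117647: E[X⁴] = 16 · (1 + 6·0.117647 + 6·(0.117647)² + (0.117647)³) = 16 · 1.790556.

So E[X^4] = 28.648891.


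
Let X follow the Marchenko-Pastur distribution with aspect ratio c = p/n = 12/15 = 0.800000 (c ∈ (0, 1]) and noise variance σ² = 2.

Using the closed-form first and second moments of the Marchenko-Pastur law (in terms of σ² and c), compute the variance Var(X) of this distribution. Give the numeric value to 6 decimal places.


Recall the MP moments m_1 = E[X] = σ² and m_2 = E[X²] = σ⁴ (1 + c).
m_1 = E[X] = σ² = 2, so m_1² = 4.
m_2 = E[X²] = σ⁴ (1 + c) = 4 · (1 + 0.800000) = 4 · 1.800000 = 7.200000.
(Note m_2 − m_1² simplifies to c · σ⁴ = 0.800000 · 4.)

Var(X) = m_2 − m_1² = 7.200000 − 4 = 3.200000.


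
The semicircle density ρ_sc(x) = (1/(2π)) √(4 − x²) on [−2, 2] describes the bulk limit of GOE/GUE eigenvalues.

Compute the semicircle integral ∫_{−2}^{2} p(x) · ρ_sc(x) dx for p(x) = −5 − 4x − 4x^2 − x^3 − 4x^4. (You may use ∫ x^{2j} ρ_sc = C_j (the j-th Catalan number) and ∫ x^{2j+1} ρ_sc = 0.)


Write p(x) = Σ a_i x^i, split into monomials and integrate each against ρ_sc separately.
Using ∫ x^{2j} ρ_sc = C_j = (1/(j+1)) C(2j, j) (Catalan numbers) and ∫ x^{2j+1} ρ_sc = 0 (odd monomials vanish by symmetry):
  i = 0 (even): a_0 · C_{0} = -5 · 1 = -5
  i = 1 (odd): ∫ x^1 ρ_sc = 0 (vanishes)
  i = 2 (even): a_2 · C_{1} = -4 · 1 = -4
  i = 3 (odd): ∫ x^3 ρ_sc = 0 (vanishes)
  i = 4 (even): a_4 · C_{2} = -4 · 2 = -8

Summing the contributions: ∫_{−2}^{2} p(x) ρ_sc(x) dx = (-5) + (-4) + (-8) = -17.


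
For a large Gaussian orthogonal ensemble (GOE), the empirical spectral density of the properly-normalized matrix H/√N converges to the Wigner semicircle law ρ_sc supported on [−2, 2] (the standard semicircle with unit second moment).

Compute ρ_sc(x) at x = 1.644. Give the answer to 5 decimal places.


ρ_sc(x) = (1/(2π)) √(4 − x²). With x = 1.644:
  4 − x² = 4 − (1.644)² = 4 − 2.702736 = 1.297264.
  √(4 − x²) = 1.138975.
  1/(2π) = 0.159155.
  ρ_sc(1.644) = 0.159155 · 1.138975 = 0.181273.

Rounded to 5 decimal places: ρ_sc(1.644) ≈ 0.18127.


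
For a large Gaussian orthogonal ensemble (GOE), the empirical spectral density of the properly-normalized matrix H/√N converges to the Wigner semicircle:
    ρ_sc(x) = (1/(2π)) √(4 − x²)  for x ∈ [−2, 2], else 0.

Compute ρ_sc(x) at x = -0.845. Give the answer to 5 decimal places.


ρ_sc(x) = (1/(2π)) √(4 − x²). With x = -0.845:
  4 − x² = 4 − (-0.845)² = 4 − 0.714025 = 3.285975.
  √(4 − x²) = 1.812726.
  1/(2π) = 0.159155.
  ρ_sc(-0.845) = 0.159155 · 1.812726 = 0.288504.

Rounded to 5 decimal places: ρ_sc(-0.845) ≈ 0.28850.


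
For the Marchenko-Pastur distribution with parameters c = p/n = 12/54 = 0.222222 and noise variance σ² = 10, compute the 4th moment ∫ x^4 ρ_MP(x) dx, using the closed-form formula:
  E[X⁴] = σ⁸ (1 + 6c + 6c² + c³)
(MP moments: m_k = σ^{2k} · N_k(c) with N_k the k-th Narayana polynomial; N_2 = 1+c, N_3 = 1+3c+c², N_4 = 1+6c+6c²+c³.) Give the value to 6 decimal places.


E[X⁴] = σ⁸ (1 + 6c + 6c² + c³) (fourth MP moment). With σ² = 10 (so σ⁸ = 10000) and c = 12/54 = 0.222222: E[X⁴] = 10000 · (1 + 6·0.222222 + 6·(0.222222)² + (0.222222)³) = 10000 · 2.640604.

So E[X^4] = 26406.035665.


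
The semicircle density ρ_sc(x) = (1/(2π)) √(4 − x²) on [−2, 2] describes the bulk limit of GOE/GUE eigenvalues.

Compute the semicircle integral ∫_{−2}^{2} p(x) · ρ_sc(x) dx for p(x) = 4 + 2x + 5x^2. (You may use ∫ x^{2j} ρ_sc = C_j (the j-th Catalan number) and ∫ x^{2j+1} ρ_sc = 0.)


Write p(x) = Σ a_i x^i, split into monomials and integrate each against ρ_sc separately.
Using ∫ x^{2j} ρ_sc = C_j = (1/(j+1)) C(2j, j) (Catalan numbers) and ∫ x^{2j+1} ρ_sc = 0 (odd monomials vanish by symmetry):
  i = 0 (even): a_0 · C_{0} = 4 · 1 = 4
  i = 1 (odd): ∫ x^1 ρ_sc = 0 (vanishes)
  i = 2 (even): a_2 · C_{1} = 5 · 1 = 5

Summing the contributions: ∫_{−2}^{2} p(x) ρ_sc(x) dx = 4 + 5 = 9.


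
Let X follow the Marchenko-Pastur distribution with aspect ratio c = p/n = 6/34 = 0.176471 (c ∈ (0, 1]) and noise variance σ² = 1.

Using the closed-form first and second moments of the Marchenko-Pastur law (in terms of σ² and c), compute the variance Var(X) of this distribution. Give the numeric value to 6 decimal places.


Recall the MP moments m_1 = E[X] = σ² and m_2 = E[X²] = σ⁴ (1 + c).
m_1 = E[X] = σ² = 1, so m_1² = 1.
m_2 = E[X²] = σ⁴ (1 + c) = 1 · (1 + 0.176471) = 1 · 1.176471 = 1.176471.
(Note m_2 − m_1² simplifies to c · σ⁴ = 0.176471 · 1.)

Var(X) = m_2 − m_1² = 1.176471 − 1 = 0.176471.


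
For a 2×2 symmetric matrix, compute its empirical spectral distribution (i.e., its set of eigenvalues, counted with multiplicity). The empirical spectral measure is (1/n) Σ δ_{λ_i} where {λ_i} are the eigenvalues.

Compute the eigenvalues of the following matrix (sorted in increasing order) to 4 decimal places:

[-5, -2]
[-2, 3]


Since M is real symmetric, both eigenvalues are real; they are the roots of det(λI − M) = λ² − (tr M) λ + det M.
tr M = -5 + 3 = -2.
det M = (-5)·3 − (-2)² = -15 − 4 = -19.
Characteristic polynomial: λ² + 2λ − 19 = 0.
Discriminant Δ = (tr M)² − 4·det M = 4 − (-76) = 80; √Δ = 8.944272.
λ = (tr M ± √Δ)/2 = (-2 ± 8.944272)/2, giving (tr M − √Δ)/2 = -5.4721 and (tr M + √Δ)/2 = 3.4721.

Eigenvalues sorted in increasing order: [-5.4721, 3.4721].


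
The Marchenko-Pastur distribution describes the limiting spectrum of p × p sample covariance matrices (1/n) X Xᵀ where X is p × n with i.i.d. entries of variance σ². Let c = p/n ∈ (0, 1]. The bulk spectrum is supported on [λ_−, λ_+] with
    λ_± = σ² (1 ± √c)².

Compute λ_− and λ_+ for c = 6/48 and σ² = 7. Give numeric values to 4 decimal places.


c = 6/48 = 0.125000; √c = 0.353553.
λ_− = σ² (1 − √c)² = 7 · (1 − 0.353553)² = 7 · (0.646447)² = 2.925253.
λ_+ = σ² (1 + √c)² = 7 · (1 + 0.353553)² = 7 · (1.353553)² = 12.824747.

Rounded to 4 decimal places: λ_− ≈ 2.9253, λ_+ ≈ 12.8247.


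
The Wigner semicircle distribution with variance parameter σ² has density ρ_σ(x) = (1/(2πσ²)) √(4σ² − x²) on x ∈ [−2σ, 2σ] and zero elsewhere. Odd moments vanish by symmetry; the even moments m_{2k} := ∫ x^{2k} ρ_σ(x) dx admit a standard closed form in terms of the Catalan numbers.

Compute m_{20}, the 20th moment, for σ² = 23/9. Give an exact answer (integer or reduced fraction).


By the scaled semicircle moment identity, m_{2k} = σ^{2k} · C_k with k = 10.
C_10 = (1/(k+1)) · C(2k, k) = (1/11) · C(20, 10) = (1/11) · 184756 = 16796.
σ^{2k} = (σ²)^k = (23/9)^10 = 41426511213649/3486784401.

Therefore m_{20} = σ^{20} · C_10 = (41426511213649/3486784401) · 16796 = 695799682344448604/3486784401.


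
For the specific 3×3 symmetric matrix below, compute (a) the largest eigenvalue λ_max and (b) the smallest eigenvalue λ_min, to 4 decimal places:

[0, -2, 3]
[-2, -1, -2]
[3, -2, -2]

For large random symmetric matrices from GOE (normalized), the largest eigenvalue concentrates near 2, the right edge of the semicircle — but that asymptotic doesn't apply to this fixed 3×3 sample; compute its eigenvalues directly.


Since M is real symmetric, all three eigenvalues are real; they are the roots of det(λI − M) = λ³ − (tr M) λ² + s λ − det M, where s is the sum of the principal 2×2 minors.
tr M = 0 + (-1) + (-2) = -3.
s = (0·(-1) − (-2)²) + (0·(-2) − 3²) + ((-1)·(-2) − (-2)²) = -4 + (-9) + (-2) = -15.
det M (expand along row 1) = 0·(-2) − (-2)·10 + 3·7 = 41.
Characteristic polynomial: λ³ + 3λ² − 15λ − 41 = 0.
Substitute λ = y + (tr M)/3 = y − 1.000000 to remove the quadratic term: y³ + p·y + q = 0 with p = s − (tr M)²/3 = -18.000000 and q = −2(tr M)³/27 + (tr M)·s/3 − det M = -24.000000.
Three real roots ⇒ use the trigonometric (Viète) form: r = 2√(−p/3) = 4.898979, φ = arccos(3q/(p·r)) = arccos(0.816497) = 0.615480 rad.
y_k = r·cos(φ/3 − 2πk/3) for k = 0, 1, 2 gives y = 4.796240, -1.533794, -3.262447.
λ_k = y_k − 1.000000 gives λ = 3.7962, -2.5338, -4.2624 (check: the sum is -3.0000 = tr M).

Hence λ_max = 3.7962 and λ_min = -4.2624.


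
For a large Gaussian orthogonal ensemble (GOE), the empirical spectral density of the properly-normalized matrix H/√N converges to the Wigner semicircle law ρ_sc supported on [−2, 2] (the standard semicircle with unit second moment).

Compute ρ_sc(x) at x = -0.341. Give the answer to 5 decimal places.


ρ_sc(x) = (1/(2π)) √(4 − x²). With x = -0.341:
  4 − x² = 4 − (-0.341)² = 4 − 0.116281 = 3.883719.
  √(4 − x²) = 1.970715.
  1/(2π) = 0.159155.
  ρ_sc(-0.341) = 0.159155 · 1.970715 = 0.313649.

Rounded to 5 decimal places: ρ_sc(-0.341) ≈ 0.31365.


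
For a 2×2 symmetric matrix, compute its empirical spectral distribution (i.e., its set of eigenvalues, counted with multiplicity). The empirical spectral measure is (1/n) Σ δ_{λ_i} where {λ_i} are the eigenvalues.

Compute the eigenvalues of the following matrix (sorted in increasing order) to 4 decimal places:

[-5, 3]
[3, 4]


Since M is real symmetric, both eigenvalues are real; they are the roots of det(λI − M) = λ² − (tr M) λ + det M.
tr M = -5 + 4 = -1.
det M = (-5)·4 − 3² = -20 − 9 = -29.
Characteristic polynomial: λ² + λ − 29 = 0.
Discriminant Δ = (tr M)² − 4·det M = 1 − (-116) = 117; √Δ = 10.816654.
λ = (tr M ± √Δ)/2 = (-1 ± 10.816654)/2, giving (tr M − √Δ)/2 = -5.9083 and (tr M + √Δ)/2 = 4.9083.

Eigenvalues sorted in increasing order: [-5.9083, 4.9083].


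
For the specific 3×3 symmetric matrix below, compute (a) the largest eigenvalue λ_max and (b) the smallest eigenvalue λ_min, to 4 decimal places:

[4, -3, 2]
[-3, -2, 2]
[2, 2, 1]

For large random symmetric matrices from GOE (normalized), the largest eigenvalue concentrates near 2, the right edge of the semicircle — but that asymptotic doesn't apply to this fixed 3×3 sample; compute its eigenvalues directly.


Since M is real symmetric, all three eigenvalues are real; they are the roots of det(λI − M) = λ³ − (tr M) λ² + s λ − det M, where s is the sum of the principal 2×2 minors.
tr M = 4 + (-2) + 1 = 3.
s = (4·(-2) − (-3)²) + (4·1 − 2²) + ((-2)·1 − 2²) = -17 + 0 + (-6) = -23.
det M (expand along row 1) = 4·(-6) − (-3)·(-7) + 2·(-2) = -49.
Characteristic polynomial: λ³ − 3λ² − 23λ + 49 = 0.
Substitute λ = y + (tr M)/3 = y + 1.000000 to remove the quadratic term: y³ + p·y + q = 0 with p = s − (tr M)²/3 = -26.000000 and q = −2(tr M)³/27 + (tr M)·s/3 − det M = 24.000000.
Three real roots ⇒ use the trigonometric (Viète) form: r = 2√(−p/3) = 5.887841, φ = arccos(3q/(p·r)) = arccos(-0.470330) = 2.060462 rad.
y_k = r·cos(φ/3 − 2πk/3) for k = 0, 1, 2 gives y = 4.552867, 0.956762, -5.509629.
λ_k = y_k + 1.000000 gives λ = 5.5529, 1.9568, -4.5096 (check: the sum is 3.0000 = tr M).

Hence λ_max = 5.5529 and λ_min = -4.5096.


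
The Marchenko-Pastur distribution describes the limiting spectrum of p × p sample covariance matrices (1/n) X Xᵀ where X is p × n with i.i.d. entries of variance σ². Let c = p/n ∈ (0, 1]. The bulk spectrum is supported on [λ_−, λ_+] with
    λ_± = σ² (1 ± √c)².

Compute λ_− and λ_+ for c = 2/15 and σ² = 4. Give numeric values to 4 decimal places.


c = 2/15 = 0.133333; √c = 0.365148.
λ_− = σ² (1 − √c)² = 4 · (1 − 0.365148)² = 4 · (0.634852)² = 1.612146.
λ_+ = σ² (1 + √c)² = 4 · (1 + 0.365148)² = 4 · (1.365148)² = 7.454520.

Rounded to 4 decimal places: λ_− ≈ 1.6121, λ_+ ≈ 7.4545.


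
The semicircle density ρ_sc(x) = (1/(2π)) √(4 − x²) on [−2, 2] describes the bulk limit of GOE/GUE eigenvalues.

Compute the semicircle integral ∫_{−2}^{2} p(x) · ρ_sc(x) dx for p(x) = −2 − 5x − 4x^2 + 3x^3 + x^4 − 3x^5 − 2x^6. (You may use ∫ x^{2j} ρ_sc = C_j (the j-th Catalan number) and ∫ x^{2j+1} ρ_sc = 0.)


Write p(x) = Σ a_i x^i, split into monomials and integrate each against ρ_sc separately.
Using ∫ x^{2j} ρ_sc = C_j = (1/(j+1)) C(2j, j) (Catalan numbers) and ∫ x^{2j+1} ρ_sc = 0 (odd monomials vanish by symmetry):
  i = 0 (even): a_0 · C_{0} = -2 · 1 = -2
  i = 1 (odd): ∫ x^1 ρ_sc = 0 (vanishes)
  i = 2 (even): a_2 · C_{1} = -4 · 1 = -4
  i = 3 (odd): ∫ x^3 ρ_sc = 0 (vanishes)
  i = 4 (even): a_4 · C_{2} = 1 · 2 = 2
  i = 5 (odd): ∫ x^5 ρ_sc = 0 (vanishes)
  i = 6 (even): a_6 · C_{3} = -2 · 5 = -10

Summing the contributions: ∫_{−2}^{2} p(x) ρ_sc(x) dx = (-2) + (-4) + 2 + (-10) = -14.


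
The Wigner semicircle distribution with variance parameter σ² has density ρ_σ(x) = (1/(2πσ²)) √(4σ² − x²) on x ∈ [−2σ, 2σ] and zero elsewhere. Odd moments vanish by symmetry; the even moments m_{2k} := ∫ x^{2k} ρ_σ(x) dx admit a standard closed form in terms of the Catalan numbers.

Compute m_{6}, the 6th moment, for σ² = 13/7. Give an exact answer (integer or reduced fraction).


By the scaled semicircle moment identity, m_{2k} = σ^{2k} · C_k with k = 3.
C_3 = (1/(k+1)) · C(2k, k) = (1/4) · C(6, 3) = (1/4) · 20 = 5.
σ^{2k} = (σ²)^k = (13/7)^3 = 2197/343.

Therefore m_{6} = σ^{6} · C_3 = (2197/343) · 5 = 10985/343.


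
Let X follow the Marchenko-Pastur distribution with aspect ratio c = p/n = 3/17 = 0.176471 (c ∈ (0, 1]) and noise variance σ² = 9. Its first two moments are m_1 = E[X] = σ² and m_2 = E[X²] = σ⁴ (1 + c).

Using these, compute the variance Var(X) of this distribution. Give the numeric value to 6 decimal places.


m_1 = E[X] = σ² = 9, so m_1² = 81.
m_2 = E[X²] = σ⁴ (1 + c) = 81 · (1 + 0.176471) = 81 · 1.176471 = 95.294118.
(Note m_2 − m_1² simplifies to c · σ⁴ = 0.176471 · 81.)

Var(X) = m_2 − m_1² = 95.294118 − 81 = 14.294118.


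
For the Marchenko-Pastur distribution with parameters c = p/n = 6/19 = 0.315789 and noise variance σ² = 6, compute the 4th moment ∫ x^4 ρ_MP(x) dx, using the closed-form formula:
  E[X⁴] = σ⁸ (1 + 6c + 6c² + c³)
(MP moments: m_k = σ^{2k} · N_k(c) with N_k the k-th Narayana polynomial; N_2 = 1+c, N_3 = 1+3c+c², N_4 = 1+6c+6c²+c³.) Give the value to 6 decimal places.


E[X⁴] = σ⁸ (1 + 6c + 6c² + c³) (fourth MP moment). With σ² = 6 (so σ⁸ = 1296) and c = 6/19 = 0.315789: E[X⁴] = 1296 · (1 + 6·0.315789 + 6·(0.315789)² + (0.315789)³) = 1296 · 3.524566.

So E[X^4] = 4567.837877.


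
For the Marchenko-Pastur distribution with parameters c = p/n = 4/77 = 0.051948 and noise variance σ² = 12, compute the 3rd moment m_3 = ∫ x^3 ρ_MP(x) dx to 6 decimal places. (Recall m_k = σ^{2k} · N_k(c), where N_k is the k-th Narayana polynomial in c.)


E[X³] = σ⁶ (1 + 3c + c²) (third MP moment). With σ² = 12 (so σ⁶ = 1728) and c = 4/77 = 0.051948: E[X³] = 1728 · (1 + 3·0.051948 + (0.051948)²) = 1728 · 1.158543.

So E[X^3] = 2001.961882.


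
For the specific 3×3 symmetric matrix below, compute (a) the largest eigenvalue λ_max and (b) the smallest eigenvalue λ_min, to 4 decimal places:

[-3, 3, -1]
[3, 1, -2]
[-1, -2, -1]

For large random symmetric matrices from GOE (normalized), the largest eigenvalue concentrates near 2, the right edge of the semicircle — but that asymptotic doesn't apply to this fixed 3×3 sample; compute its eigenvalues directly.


Since M is real symmetric, all three eigenvalues are real; they are the roots of det(λI − M) = λ³ − (tr M) λ² + s λ − det M, where s is the sum of the principal 2×2 minors.
tr M = -3 + 1 + (-1) = -3.
s = ((-3)·1 − 3²) + ((-3)·(-1) − (-1)²) + (1·(-1) − (-2)²) = -12 + 2 + (-5) = -15.
det M (expand along row 1) = (-3)·(-5) − 3·(-5) + (-1)·(-5) = 35.
Characteristic polynomial: λ³ + 3λ² − 15λ − 35 = 0.
Substitute λ = y + (tr M)/3 = y − 1.000000 to remove the quadratic term: y³ + p·y + q = 0 with p = s − (tr M)²/3 = -18.000000 and q = −2(tr M)³/27 + (tr M)·s/3 − det M = -18.000000.
Three real roots ⇒ use the trigonometric (Viète) form: r = 2√(−p/3) = 4.898979, φ = arccos(3q/(p·r)) = arccos(0.612372) = 0.911738 rad.
y_k = r·cos(φ/3 − 2πk/3) for k = 0, 1, 2 gives y = 4.674473, -1.067601, -3.606872.
λ_k = y_k − 1.000000 gives λ = 3.6745, -2.0676, -4.6069 (check: the sum is -3.0000 = tr M).

Hence λ_max = 3.6745 and λ_min = -4.6069.


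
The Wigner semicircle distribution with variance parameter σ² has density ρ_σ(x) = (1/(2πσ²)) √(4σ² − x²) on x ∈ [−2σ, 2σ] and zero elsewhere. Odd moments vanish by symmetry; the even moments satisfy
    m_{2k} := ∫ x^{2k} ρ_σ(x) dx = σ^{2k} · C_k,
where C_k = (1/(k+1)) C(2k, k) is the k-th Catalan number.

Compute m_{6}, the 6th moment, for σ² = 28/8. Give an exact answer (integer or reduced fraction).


By the scaled semicircle moment identity, m_{2k} = σ^{2k} · C_k with k = 3.
C_3 = (1/(k+1)) · C(2k, k) = (1/4) · C(6, 3) = (1/4) · 20 = 5.
σ^{2k} = (σ²)^k = (28/8)^3 = 343/8.

Therefore m_{6} = σ^{6} · C_3 = (343/8) · 5 = 1715/8.


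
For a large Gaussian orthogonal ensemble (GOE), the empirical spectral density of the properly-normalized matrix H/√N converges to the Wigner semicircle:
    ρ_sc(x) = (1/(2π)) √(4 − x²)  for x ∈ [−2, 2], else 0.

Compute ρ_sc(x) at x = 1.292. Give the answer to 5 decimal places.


ρ_sc(x) = (1/(2π)) √(4 − x²). With x = 1.292:
  4 − x² = 4 − (1.292)² = 4 − 1.669264 = 2.330736.
  √(4 − x²) = 1.526675.
  1/(2π) = 0.159155.
  ρ_sc(1.292) = 0.159155 · 1.526675 = 0.242978.

Rounded to 5 decimal places: ρ_sc(1.292) ≈ 0.24298.


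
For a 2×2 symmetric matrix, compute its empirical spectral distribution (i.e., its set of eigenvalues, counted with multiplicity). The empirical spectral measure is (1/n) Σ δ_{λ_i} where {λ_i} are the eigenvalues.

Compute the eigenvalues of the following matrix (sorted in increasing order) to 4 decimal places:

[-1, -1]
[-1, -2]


Since M is real symmetric, both eigenvalues are real; they are the roots of det(λI − M) = λ² − (tr M) λ + det M.
tr M = -1 + (-2) = -3.
det M = (-1)·(-2) − (-1)² = 2 − 1 = 1.
Characteristic polynomial: λ² + 3λ + 1 = 0.
Discriminant Δ = (tr M)² − 4·det M = 9 − 4 = 5; √Δ = 2.236068.
λ = (tr M ± √Δ)/2 = (-3 ± 2.236068)/2, giving (tr M − √Δ)/2 = -2.6180 and (tr M + √Δ)/2 = -0.3820.

Eigenvalues sorted in increasing order: [-2.6180, -0.3820].


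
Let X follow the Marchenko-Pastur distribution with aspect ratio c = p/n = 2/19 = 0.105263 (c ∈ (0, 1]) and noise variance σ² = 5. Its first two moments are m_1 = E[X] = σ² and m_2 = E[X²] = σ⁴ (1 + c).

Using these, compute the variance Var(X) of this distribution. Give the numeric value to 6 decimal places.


m_1 = E[X] = σ² = 5, so m_1² = 25.
m_2 = E[X²] = σ⁴ (1 + c) = 25 · (1 + 0.105263) = 25 · 1.105263 = 27.631579.
(Note m_2 − m_1² simplifies to c · σ⁴ = 0.105263 · 25.)

Var(X) = m_2 − m_1² = 27.631579 − 25 = 2.631579.


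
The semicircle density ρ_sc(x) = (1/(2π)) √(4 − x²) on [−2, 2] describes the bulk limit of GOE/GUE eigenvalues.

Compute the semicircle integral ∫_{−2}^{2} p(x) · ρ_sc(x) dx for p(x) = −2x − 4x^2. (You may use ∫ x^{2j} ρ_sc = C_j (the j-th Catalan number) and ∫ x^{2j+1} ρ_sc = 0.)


Write p(x) = Σ a_i x^i, split into monomials and integrate each against ρ_sc separately.
Using ∫ x^{2j} ρ_sc = C_j = (1/(j+1)) C(2j, j) (Catalan numbers) and ∫ x^{2j+1} ρ_sc = 0 (odd monomials vanish by symmetry):
  i = 1 (odd): ∫ x^1 ρ_sc = 0 (vanishes)
  i = 2 (even): a_2 · C_{1} = -4 · 1 = -4

Summing the contributions: ∫_{−2}^{2} p(x) ρ_sc(x) dx = -4.


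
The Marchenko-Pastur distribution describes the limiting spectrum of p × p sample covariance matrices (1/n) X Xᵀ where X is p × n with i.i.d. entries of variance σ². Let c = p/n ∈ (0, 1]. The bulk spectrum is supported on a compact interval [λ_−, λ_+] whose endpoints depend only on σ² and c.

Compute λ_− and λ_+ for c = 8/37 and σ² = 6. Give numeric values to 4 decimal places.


c = 8/37 = 0.216216; √c = 0.464991.
λ_− = σ² (1 − √c)² = 6 · (1 − 0.464991)² = 6 · (0.535009)² = 1.717411.
λ_+ = σ² (1 + √c)² = 6 · (1 + 0.464991)² = 6 · (1.464991)² = 12.877184.

Rounded to 4 decimal places: λ_− ≈ 1.7174, λ_+ ≈ 12.8772.


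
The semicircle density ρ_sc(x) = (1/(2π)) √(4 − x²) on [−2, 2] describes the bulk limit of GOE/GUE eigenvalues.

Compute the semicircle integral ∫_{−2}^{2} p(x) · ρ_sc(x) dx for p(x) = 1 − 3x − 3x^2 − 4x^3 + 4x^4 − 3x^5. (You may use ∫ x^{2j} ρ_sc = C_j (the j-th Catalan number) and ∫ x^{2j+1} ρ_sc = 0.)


Write p(x) = Σ a_i x^i, split into monomials and integrate each against ρ_sc separately.
Using ∫ x^{2j} ρ_sc = C_j = (1/(j+1)) C(2j, j) (Catalan numbers) and ∫ x^{2j+1} ρ_sc = 0 (odd monomials vanish by symmetry):
  i = 0 (even): a_0 · C_{0} = 1 · 1 = 1
  i = 1 (odd): ∫ x^1 ρ_sc = 0 (vanishes)
  i = 2 (even): a_2 · C_{1} = -3 · 1 = -3
  i = 3 (odd): ∫ x^3 ρ_sc = 0 (vanishes)
  i = 4 (even): a_4 · C_{2} = 4 · 2 = 8
  i = 5 (odd): ∫ x^5 ρ_sc = 0 (vanishes)

Summing the contributions: ∫_{−2}^{2} p(x) ρ_sc(x) dx = 1 + (-3) + 8 = 6.


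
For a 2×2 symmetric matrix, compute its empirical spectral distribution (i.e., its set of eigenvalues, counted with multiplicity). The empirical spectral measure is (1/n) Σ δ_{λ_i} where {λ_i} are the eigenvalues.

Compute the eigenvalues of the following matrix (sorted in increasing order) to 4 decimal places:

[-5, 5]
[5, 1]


Since M is real symmetric, both eigenvalues are real; they are the roots of det(λI − M) = λ² − (tr M) λ + det M.
tr M = -5 + 1 = -4.
det M = (-5)·1 − 5² = -5 − 25 = -30.
Characteristic polynomial: λ² + 4λ − 30 = 0.
Discriminant Δ = (tr M)² − 4·det M = 16 − (-120) = 136; √Δ = 11.661904.
λ = (tr M ± √Δ)/2 = (-4 ± 11.661904)/2, giving (tr M − √Δ)/2 = -7.8310 and (tr M + √Δ)/2 = 3.8310.

Eigenvalues sorted in increasing order: [-7.8310, 3.8310].


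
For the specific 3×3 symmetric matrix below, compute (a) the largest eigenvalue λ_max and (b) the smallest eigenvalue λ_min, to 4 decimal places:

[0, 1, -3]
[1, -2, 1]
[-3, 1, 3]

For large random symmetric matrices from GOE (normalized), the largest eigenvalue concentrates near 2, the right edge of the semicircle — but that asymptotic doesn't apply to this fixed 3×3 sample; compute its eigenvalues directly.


Since M is real symmetric, all three eigenvalues are real; they are the roots of det(λI − M) = λ³ − (tr M) λ² + s λ − det M, where s is the sum of the principal 2×2 minors.
tr M = 0 + (-2) + 3 = 1.
s = (0·(-2) − 1²) + (0·3 − (-3)²) + ((-2)·3 − 1²) = -1 + (-9) + (-7) = -17.
det M (expand along row 1) = 0·(-7) − 1·6 + (-3)·(-5) = 9.
Characteristic polynomial: λ³ − λ² − 17λ − 9 = 0.
Substitute λ = y + (tr M)/3 = y + 0.333333 to remove the quadratic term: y³ + p·y + q = 0 with p = s − (tr M)²/3 = -17.333333 and q = −2(tr M)³/27 + (tr M)·s/3 − det M = -14.740741.
Three real roots ⇒ use the trigonometric (Viète) form: r = 2√(−p/3) = 4.807402, φ = arccos(3q/(p·r)) = arccos(0.530699) = 1.011372 rad.
y_k = r·cos(φ/3 − 2πk/3) for k = 0, 1, 2 gives y = 4.536793, -0.891273, -3.645519.
λ_k = y_k + 0.333333 gives λ = 4.8701, -0.5579, -3.3122 (check: the sum is 1.0000 = tr M).

Hence λ_max = 4.8701 and λ_min = -3.3122.
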